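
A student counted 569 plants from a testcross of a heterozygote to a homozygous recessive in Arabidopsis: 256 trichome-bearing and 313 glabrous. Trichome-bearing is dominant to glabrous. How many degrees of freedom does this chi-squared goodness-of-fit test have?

A testcross of a heterozygote (Aa × aa) gives a 1:1 phenotypic ratio.
A goodness-of-fit test with 2 phenotype classes has df = 2 − 1 = 1.

1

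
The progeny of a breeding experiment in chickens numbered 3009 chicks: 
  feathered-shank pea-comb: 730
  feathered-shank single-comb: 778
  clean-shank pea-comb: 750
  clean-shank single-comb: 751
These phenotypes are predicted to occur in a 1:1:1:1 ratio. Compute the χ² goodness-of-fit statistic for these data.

Under the 1:1:1:1 hypothesis (Σ ratio = 4, N = 3009):
  feathered-shank pea-comb: 3009 × 1/4 = 752.25
  feathered-shank single-comb: 3009 × 1/4 = 752.25
  clean-shank pea-comb: 3009 × 1/4 = 752.25
  clean-shank single-comb: 3009 × 1/4 = 752.25
χ² = Σ (O − E)² / E
  feathered-shank pea-comb: (730 − 752.25)² / 752.25 = 0.6581
  feathered-shank single-comb: (778 − 752.25)² / 752.25 = 0.8814
  clean-shank pea-comb: (750 − 752.25)² / 752.25 = 0.0067
  clean-shank single-comb: (751 − 752.25)² / 752.25 = 0.0021
χ² = 0.6581 + 0.8814 + 0.0067 + 0.0021 = 1.5483 ≈ 1.548

1.548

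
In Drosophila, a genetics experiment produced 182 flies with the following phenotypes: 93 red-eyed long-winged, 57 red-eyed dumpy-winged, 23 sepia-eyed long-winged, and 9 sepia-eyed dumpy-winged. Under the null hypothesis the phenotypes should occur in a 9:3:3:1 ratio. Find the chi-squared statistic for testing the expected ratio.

20.315

Expected counts for N = 182 under a 9:3:3:1 ratio (total parts = 16):
  red-eyed long-winged: 182 × 9/16 = 102.375
  red-eyed dumpy-winged: 182 × 3/16 = 34.125
  sepia-eyed long-winged: 182 × 3/16 = 34.125
  sepia-eyed dumpy-winged: 182 × 1/16 = 11.375
χ² = Σ (O − E)² / E
  red-eyed long-winged: (93 − 102.375)² / 102.375 = 0.8585
  red-eyed dumpy-winged: (57 − 34.125)² / 34.125 = 15.3338
  sepia-eyed long-winged: (23 − 34.125)² / 34.125 = 3.6268
  sepia-eyed dumpy-winged: (9 − 11.375)² / 11.375 = 0.4959
χ² = 0.8585 + 15.3338 + 3.6268 + 0.4959 = 20.315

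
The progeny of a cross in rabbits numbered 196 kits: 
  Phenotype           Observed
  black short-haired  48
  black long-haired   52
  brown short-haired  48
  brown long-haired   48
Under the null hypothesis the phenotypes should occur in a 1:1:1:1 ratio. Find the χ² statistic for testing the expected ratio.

0.245

The 1:1:1:1 ratio has 4 parts, so with N = 196 the expected counts are:
  black short-haired: 196 × 1/4 = 49
  black long-haired: 196 × 1/4 = 49
  brown short-haired: 196 × 1/4 = 49
  brown long-haired: 196 × 1/4 = 49
χ² = Σ (O − E)² / E
  black short-haired: (48 − 49)² / 49 = 0.0204
  black long-haired: (52 − 49)² / 49 = 0.1837
  brown short-haired: (48 − 49)² / 49 = 0.0204
  brown long-haired: (48 − 49)² / 49 = 0.0204
χ² = 0.0204 + 0.1837 + 0.0204 + 0.0204 = 0.2449 ≈ 0.245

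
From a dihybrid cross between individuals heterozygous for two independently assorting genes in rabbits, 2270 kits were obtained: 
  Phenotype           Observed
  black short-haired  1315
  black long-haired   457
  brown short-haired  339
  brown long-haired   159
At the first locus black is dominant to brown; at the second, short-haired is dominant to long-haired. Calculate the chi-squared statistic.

23.149

A dihybrid F₂ with independent assortment and complete dominance at both loci gives a 9:3:3:1 phenotypic ratio.
Under the 9:3:3:1 hypothesis (Σ ratio = 16, N = 2270):
  black short-haired: 2270 × 9/16 = 1276.875
  black long-haired: 2270 × 3/16 = 425.625
  brown short-haired: 2270 × 3/16 = 425.625
  brown long-haired: 2270 × 1/16 = 141.875
χ² = Σ (O − E)² / E
  black short-haired: (1315 − 1276.875)² / 1276.875 = 1.1383
  black long-haired: (457 − 425.625)² / 425.625 = 2.3128
  brown short-haired: (339 − 425.625)² / 425.625 = 17.6303
  brown long-haired: (159 − 141.875)² / 141.875 = 2.0671
χ² = 1.1383 + 2.3128 + 17.6303 + 2.0671 = 23.1485 ≈ 23.149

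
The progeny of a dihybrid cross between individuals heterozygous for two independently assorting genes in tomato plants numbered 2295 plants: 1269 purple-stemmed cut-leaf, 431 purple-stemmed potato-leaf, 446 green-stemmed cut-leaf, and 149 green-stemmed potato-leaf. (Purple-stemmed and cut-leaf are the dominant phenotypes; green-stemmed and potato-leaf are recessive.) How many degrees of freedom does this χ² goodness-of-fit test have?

A dihybrid F₂ with independent assortment and complete dominance at both loci gives a 9:3:3:1 phenotypic ratio.
A goodness-of-fit test with 4 phenotype classes has df = 4 − 1 = 3.

3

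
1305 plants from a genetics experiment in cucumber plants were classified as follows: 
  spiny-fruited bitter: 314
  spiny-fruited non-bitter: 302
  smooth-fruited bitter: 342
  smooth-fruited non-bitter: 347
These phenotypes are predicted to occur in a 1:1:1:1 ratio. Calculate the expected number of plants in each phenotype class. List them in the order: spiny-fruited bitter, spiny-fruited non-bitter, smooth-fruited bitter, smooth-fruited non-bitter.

326.25, 326.25, 326.25, 326.25

Total ratio parts = 4. Expected numbers out of 1305:
  spiny-fruited bitter: 1305 × 1/4 = 326.25
  spiny-fruited non-bitter: 1305 × 1/4 = 326.25
  smooth-fruited bitter: 1305 × 1/4 = 326.25
  smooth-fruited non-bitter: 1305 × 1/4 = 326.25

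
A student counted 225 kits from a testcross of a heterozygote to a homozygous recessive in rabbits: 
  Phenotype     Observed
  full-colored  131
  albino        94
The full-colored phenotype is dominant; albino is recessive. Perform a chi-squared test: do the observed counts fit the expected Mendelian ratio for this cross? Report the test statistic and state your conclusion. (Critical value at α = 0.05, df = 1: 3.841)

A testcross of a heterozygote (Aa × aa) gives a 1:1 phenotypic ratio.
Under the 1:1 hypothesis (Σ ratio = 2, N = 225):
  full-colored: 225 × 1/2 = 112.5
  albino: 225 × 1/2 = 112.5
χ² = Σ (O − E)² / E
  full-colored: (131 − 112.5)² / 112.5 = 3.0422
  albino: (94 − 112.5)² / 112.5 = 3.0422
χ² = 3.0422 + 3.0422 = 6.0844 ≈ 6.084
Degrees of freedom = 2 − 1 = 1; critical value at α = 0.05 is 3.841.
Since 6.084 > 3.841, we reject the null hypothesis — the data do not fit the 1:1 ratio.

6.084; not consistent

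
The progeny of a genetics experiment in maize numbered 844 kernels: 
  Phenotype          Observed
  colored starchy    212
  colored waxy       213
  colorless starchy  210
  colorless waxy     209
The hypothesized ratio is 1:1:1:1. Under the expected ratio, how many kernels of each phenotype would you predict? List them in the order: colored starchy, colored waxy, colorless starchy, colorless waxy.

211, 211, 211, 211

Under the 1:1:1:1 hypothesis (Σ ratio = 4, N = 844):
  colored starchy: 844 × 1/4 = 211
  colored waxy: 844 × 1/4 = 211
  colorless starchy: 844 × 1/4 = 211
  colorless waxy: 844 × 1/4 = 211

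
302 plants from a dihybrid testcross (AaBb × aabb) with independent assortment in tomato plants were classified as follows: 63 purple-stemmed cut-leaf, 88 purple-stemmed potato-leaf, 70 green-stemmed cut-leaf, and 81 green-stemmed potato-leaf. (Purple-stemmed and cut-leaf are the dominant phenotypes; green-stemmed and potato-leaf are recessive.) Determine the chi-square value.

A dihybrid testcross with independent assortment gives a 1:1:1:1 ratio.
Expected counts for N = 302 under a 1:1:1:1 ratio (total parts = 4):
  purple-stemmed cut-leaf: 302 × 1/4 = 75.5
  purple-stemmed potato-leaf: 302 × 1/4 = 75.5
  green-stemmed cut-leaf: 302 × 1/4 = 75.5
  green-stemmed potato-leaf: 302 × 1/4 = 75.5
χ² = Σ (O − E)² / E
  purple-stemmed cut-leaf: (63 − 75.5)² / 75.5 = 2.0695
  purple-stemmed potato-leaf: (88 − 75.5)² / 75.5 = 2.0695
  green-stemmed cut-leaf: (70 − 75.5)² / 75.5 = 0.4007
  green-stemmed potato-leaf: (81 − 75.5)² / 75.5 = 0.4007
χ² = 2.0695 + 2.0695 + 0.4007 + 0.4007 = 4.9404 ≈ 4.940

4.940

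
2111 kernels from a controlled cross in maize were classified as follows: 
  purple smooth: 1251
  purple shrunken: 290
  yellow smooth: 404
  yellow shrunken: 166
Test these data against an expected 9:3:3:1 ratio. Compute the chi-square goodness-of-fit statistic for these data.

The 9:3:3:1 ratio has 16 parts, so with N = 2111 the expected counts are:
  purple smooth: 2111 × 9/16 = 1187.4375
  purple shrunken: 2111 × 3/16 = 395.8125
  yellow smooth: 2111 × 3/16 = 395.8125
  yellow shrunken: 2111 × 1/16 = 131.9375
χ² = Σ (O − E)² / E
  purple smooth: (1251 − 1187.4375)² / 1187.4375 = 3.4024
  purple shrunken: (290 − 395.8125)² / 395.8125 = 28.2868
  yellow smooth: (404 − 395.8125)² / 395.8125 = 0.1694
  yellow shrunken: (166 − 131.9375)² / 131.9375 = 8.7940
χ² = 3.4024 + 28.2868 + 0.1694 + 8.7940 = 40.6526 ≈ 40.653

40.653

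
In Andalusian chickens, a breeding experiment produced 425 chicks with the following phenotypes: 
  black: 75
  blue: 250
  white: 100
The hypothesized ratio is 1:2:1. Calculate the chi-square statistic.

16.176

The 1:2:1 ratio has 4 parts, so with N = 425 the expected counts are:
  black: 425 × 1/4 = 106.25
  blue: 425 × 2/4 = 212.5
  white: 425 × 1/4 = 106.25
χ² = Σ (O − E)² / E
  black: (75 − 106.25)² / 106.25 = 9.1912
  blue: (250 − 212.5)² / 212.5 = 6.6176
  white: (100 − 106.25)² / 106.25 = 0.3676
χ² = 9.1912 + 6.6176 + 0.3676 = 16.1764 ≈ 16.176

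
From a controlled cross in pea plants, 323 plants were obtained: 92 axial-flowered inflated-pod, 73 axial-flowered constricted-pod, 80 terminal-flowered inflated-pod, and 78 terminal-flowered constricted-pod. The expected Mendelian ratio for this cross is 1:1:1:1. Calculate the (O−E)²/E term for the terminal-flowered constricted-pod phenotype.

0.094

Expected counts for N = 323 under a 1:1:1:1 ratio (total parts = 4):
  axial-flowered inflated-pod: 323 × 1/4 = 80.75
  axial-flowered constricted-pod: 323 × 1/4 = 80.75
  terminal-flowered inflated-pod: 323 × 1/4 = 80.75
  terminal-flowered constricted-pod: 323 × 1/4 = 80.75
Contribution of terminal-flowered constricted-pod: (78 − 80.75)² / 80.75 = 0.0937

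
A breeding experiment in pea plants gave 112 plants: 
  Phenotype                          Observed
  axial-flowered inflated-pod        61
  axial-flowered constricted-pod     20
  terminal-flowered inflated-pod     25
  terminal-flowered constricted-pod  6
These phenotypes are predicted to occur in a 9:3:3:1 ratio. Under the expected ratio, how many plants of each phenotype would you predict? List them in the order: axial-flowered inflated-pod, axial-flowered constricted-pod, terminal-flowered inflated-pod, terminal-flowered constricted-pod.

63, 21, 21, 7

Under the 9:3:3:1 hypothesis (Σ ratio = 16, N = 112):
  axial-flowered inflated-pod: 112 × 9/16 = 63
  axial-flowered constricted-pod: 112 × 3/16 = 21
  terminal-flowered inflated-pod: 112 × 3/16 = 21
  terminal-flowered constricted-pod: 112 × 1/16 = 7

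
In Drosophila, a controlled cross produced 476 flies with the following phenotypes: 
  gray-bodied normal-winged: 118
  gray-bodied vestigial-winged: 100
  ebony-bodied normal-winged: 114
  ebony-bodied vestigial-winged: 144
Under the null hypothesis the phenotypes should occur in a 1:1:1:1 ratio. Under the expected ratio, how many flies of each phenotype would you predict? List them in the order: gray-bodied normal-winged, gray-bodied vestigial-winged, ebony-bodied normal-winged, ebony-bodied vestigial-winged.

Under the 1:1:1:1 hypothesis (Σ ratio = 4, N = 476):
  gray-bodied normal-winged: 476 × 1/4 = 119
  gray-bodied vestigial-winged: 476 × 1/4 = 119
  ebony-bodied normal-winged: 476 × 1/4 = 119
  ebony-bodied vestigial-winged: 476 × 1/4 = 119

119, 119, 119, 119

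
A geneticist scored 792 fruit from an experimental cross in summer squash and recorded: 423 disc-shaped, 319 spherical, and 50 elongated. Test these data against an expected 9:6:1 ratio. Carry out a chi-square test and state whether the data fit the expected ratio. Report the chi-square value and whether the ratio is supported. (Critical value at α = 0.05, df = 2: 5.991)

2.771; consistent

The 9:6:1 ratio has 16 parts, so with N = 792 the expected counts are:
  disc-shaped: 792 × 9/16 = 445.5
  spherical: 792 × 6/16 = 297
  elongated: 792 × 1/16 = 49.5
χ² = Σ (O − E)² / E
  disc-shaped: (423 − 445.5)² / 445.5 = 1.1364
  spherical: (319 − 297)² / 297 = 1.6296
  elongated: (50 − 49.5)² / 49.5 = 0.0051
χ² = 1.1364 + 1.6296 + 0.0051 = 2.7711 ≈ 2.771
Degrees of freedom = 3 − 1 = 2; critical value at α = 0.05 is 5.991.
Since 2.771 < 5.991, we fail to reject the null hypothesis — the data are consistent with the 9:6:1 ratio.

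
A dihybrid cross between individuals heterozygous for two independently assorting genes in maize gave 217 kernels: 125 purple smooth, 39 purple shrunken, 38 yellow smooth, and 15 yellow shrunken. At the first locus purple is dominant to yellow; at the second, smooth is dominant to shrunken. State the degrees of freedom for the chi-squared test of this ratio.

3

A dihybrid F₂ with independent assortment and complete dominance at both loci gives a 9:3:3:1 phenotypic ratio.
A goodness-of-fit test with 4 phenotype classes has df = 4 − 1 = 3.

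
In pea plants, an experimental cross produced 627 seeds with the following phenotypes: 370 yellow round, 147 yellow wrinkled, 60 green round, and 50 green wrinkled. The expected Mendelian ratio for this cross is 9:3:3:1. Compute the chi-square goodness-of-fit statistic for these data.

39.389

The 9:3:3:1 ratio has 16 parts, so with N = 627 the expected counts are:
  yellow round: 627 × 9/16 = 352.6875
  yellow wrinkled: 627 × 3/16 = 117.5625
  green round: 627 × 3/16 = 117.5625
  green wrinkled: 627 × 1/16 = 39.1875
χ² = Σ (O − E)² / E
  yellow round: (370 − 352.6875)² / 352.6875 = 0.8498
  yellow wrinkled: (147 − 117.5625)² / 117.5625 = 7.3711
  green round: (60 − 117.5625)² / 117.5625 = 28.1845
  green wrinkled: (50 − 39.1875)² / 39.1875 = 2.9834
χ² = 0.8498 + 7.3711 + 28.1845 + 2.9834 = 39.3888 ≈ 39.389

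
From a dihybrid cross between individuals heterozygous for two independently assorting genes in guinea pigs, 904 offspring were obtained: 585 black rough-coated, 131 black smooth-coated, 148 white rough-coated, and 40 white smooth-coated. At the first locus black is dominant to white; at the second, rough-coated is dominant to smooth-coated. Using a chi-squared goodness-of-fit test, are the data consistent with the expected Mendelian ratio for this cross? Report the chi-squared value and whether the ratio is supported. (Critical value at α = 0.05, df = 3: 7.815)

27.799; not consistent

A dihybrid F₂ with independent assortment and complete dominance at both loci gives a 9:3:3:1 phenotypic ratio.
The 9:3:3:1 ratio has 16 parts, so with N = 904 the expected counts are:
  black rough-coated: 904 × 9/16 = 508.5
  black smooth-coated: 904 × 3/16 = 169.5
  white rough-coated: 904 × 3/16 = 169.5
  white smooth-coated: 904 × 1/16 = 56.5
χ² = Σ (O − E)² / E
  black rough-coated: (585 − 508.5)² / 508.5 = 11.5088
  black smooth-coated: (131 − 169.5)² / 169.5 = 8.7448
  white rough-coated: (148 − 169.5)² / 169.5 = 2.7271
  white smooth-coated: (40 − 56.5)² / 56.5 = 4.8186
χ² = 11.5088 + 8.7448 + 2.7271 + 4.8186 = 27.7993 ≈ 27.799
Degrees of freedom = 4 − 1 = 3; critical value at α = 0.05 is 7.815.
Since 27.799 > 7.815, we reject the null hypothesis — the data do not fit the 9:3:3:1 ratio.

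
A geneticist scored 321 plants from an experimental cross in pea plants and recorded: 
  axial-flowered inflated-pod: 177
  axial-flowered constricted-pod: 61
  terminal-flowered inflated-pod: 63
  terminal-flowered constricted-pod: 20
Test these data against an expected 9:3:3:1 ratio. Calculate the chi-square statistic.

Under the 9:3:3:1 hypothesis (Σ ratio = 16, N = 321):
  axial-flowered inflated-pod: 321 × 9/16 = 180.5625
  axial-flowered constricted-pod: 321 × 3/16 = 60.1875
  terminal-flowered inflated-pod: 321 × 3/16 = 60.1875
  terminal-flowered constricted-pod: 321 × 1/16 = 20.0625
χ² = Σ (O − E)² / E
  axial-flowered inflated-pod: (177 − 180.5625)² / 180.5625 = 0.0703
  axial-flowered constricted-pod: (61 − 60.1875)² / 60.1875 = 0.0110
  terminal-flowered inflated-pod: (63 − 60.1875)² / 60.1875 = 0.1314
  terminal-flowered constricted-pod: (20 − 20.0625)² / 20.0625 = 0.0002
χ² = 0.0703 + 0.0110 + 0.1314 + 0.0002 = 0.2129 ≈ 0.213

0.213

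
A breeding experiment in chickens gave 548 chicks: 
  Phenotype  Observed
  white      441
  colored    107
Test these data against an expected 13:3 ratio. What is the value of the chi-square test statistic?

Total ratio parts = 16. Expected numbers out of 548:
  white: 548 × 13/16 = 445.25
  colored: 548 × 3/16 = 102.75
χ² = Σ (O − E)² / E
  white: (441 − 445.25)² / 445.25 = 0.0406
  colored: (107 − 102.75)² / 102.75 = 0.1758
χ² = 0.0406 + 0.1758 = 0.2164 ≈ 0.216

0.216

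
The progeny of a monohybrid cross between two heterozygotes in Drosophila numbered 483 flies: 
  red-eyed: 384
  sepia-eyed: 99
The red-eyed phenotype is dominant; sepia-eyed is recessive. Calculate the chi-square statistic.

For a monohybrid cross between heterozygotes with complete dominance, the expected phenotypic ratio is 3:1.
Expected counts for N = 483 under a 3:1 ratio (total parts = 4):
  red-eyed: 483 × 3/4 = 362.25
  sepia-eyed: 483 × 1/4 = 120.75
χ² = Σ (O − E)² / E
  red-eyed: (384 − 362.25)² / 362.25 = 1.3059
  sepia-eyed: (99 − 120.75)² / 120.75 = 3.9177
χ² = 1.3059 + 3.9177 = 5.2236 ≈ 5.224

5.224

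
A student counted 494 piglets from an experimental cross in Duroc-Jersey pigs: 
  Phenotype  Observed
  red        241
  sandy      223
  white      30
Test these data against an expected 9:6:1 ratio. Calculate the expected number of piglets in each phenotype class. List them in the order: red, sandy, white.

277.875, 185.25, 30.875

Expected counts for N = 494 under a 9:6:1 ratio (total parts = 16):
  red: 494 × 9/16 = 277.875
  sandy: 494 × 6/16 = 185.25
  white: 494 × 1/16 = 30.875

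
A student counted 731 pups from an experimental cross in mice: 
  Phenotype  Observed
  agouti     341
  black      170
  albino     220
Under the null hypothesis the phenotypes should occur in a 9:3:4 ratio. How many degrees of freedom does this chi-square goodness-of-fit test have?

2

A goodness-of-fit test with 3 phenotype classes has df = 3 − 1 = 2.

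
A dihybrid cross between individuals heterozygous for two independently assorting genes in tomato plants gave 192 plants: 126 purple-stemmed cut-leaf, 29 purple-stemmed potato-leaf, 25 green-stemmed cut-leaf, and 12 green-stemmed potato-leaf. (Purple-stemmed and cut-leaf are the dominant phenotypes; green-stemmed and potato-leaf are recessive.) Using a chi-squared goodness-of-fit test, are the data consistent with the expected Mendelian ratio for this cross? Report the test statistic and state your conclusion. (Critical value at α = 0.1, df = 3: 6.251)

A dihybrid F₂ with independent assortment and complete dominance at both loci gives a 9:3:3:1 phenotypic ratio.
Expected counts for N = 192 under a 9:3:3:1 ratio (total parts = 16):
  purple-stemmed cut-leaf: 192 × 9/16 = 108
  purple-stemmed potato-leaf: 192 × 3/16 = 36
  green-stemmed cut-leaf: 192 × 3/16 = 36
  green-stemmed potato-leaf: 192 × 1/16 = 12
χ² = Σ (O − E)² / E
  purple-stemmed cut-leaf: (126 − 108)² / 108 = 3.0000
  purple-stemmed potato-leaf: (29 − 36)² / 36 = 1.3611
  green-stemmed cut-leaf: (25 − 36)² / 36 = 3.3611
  green-stemmed potato-leaf: (12 − 12)² / 12 = 0.0000
χ² = 3.0000 + 1.3611 + 3.3611 + 0.0000 = 7.7222 ≈ 7.722
Degrees of freedom = 4 − 1 = 3; critical value at α = 0.1 is 6.251.
Since 7.722 > 6.251, we reject the null hypothesis — the data do not fit the 9:3:3:1 ratio.

7.722; not consistent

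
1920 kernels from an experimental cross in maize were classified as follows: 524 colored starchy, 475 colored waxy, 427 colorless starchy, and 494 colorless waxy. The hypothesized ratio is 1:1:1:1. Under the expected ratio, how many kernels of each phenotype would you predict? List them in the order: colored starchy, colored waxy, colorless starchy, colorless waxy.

480, 480, 480, 480

The 1:1:1:1 ratio has 4 parts, so with N = 1920 the expected counts are:
  colored starchy: 1920 × 1/4 = 480
  colored waxy: 1920 × 1/4 = 480
  colorless starchy: 1920 × 1/4 = 480
  colorless waxy: 1920 × 1/4 = 480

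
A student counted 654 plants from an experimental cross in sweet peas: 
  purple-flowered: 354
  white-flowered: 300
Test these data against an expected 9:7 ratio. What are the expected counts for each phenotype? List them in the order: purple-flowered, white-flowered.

367.875, 286.125

The 9:7 ratio has 16 parts, so with N = 654 the expected counts are:
  purple-flowered: 654 × 9/16 = 367.875
  white-flowered: 654 × 7/16 = 286.125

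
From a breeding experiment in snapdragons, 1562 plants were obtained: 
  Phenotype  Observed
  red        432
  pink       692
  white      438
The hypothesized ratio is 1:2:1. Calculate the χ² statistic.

Total ratio parts = 4. Expected numbers out of 1562:
  red: 1562 × 1/4 = 390.5
  pink: 1562 × 2/4 = 781
  white: 1562 × 1/4 = 390.5
χ² = Σ (O − E)² / E
  red: (432 − 390.5)² / 390.5 = 4.4104
  pink: (692 − 781)² / 781 = 10.1421
  white: (438 − 390.5)² / 390.5 = 5.7778
χ² = 4.4104 + 10.1421 + 5.7778 = 20.3303 ≈ 20.330

20.330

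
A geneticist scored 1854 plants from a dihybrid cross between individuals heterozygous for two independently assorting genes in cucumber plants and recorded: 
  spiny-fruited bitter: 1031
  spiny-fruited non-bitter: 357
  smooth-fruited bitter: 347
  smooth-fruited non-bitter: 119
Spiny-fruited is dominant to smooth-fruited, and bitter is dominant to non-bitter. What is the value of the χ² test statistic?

A dihybrid F₂ with independent assortment and complete dominance at both loci gives a 9:3:3:1 phenotypic ratio.
Expected counts for N = 1854 under a 9:3:3:1 ratio (total parts = 16):
  spiny-fruited bitter: 1854 × 9/16 = 1042.875
  spiny-fruited non-bitter: 1854 × 3/16 = 347.625
  smooth-fruited bitter: 1854 × 3/16 = 347.625
  smooth-fruited non-bitter: 1854 × 1/16 = 115.875
χ² = Σ (O − E)² / E
  spiny-fruited bitter: (1031 − 1042.875)² / 1042.875 = 0.1352
  spiny-fruited non-bitter: (357 − 347.625)² / 347.625 = 0.2528
  smooth-fruited bitter: (347 − 347.625)² / 347.625 = 0.0011
  smooth-fruited non-bitter: (119 − 115.875)² / 115.875 = 0.0843
χ² = 0.1352 + 0.2528 + 0.0011 + 0.0843 = 0.4734 ≈ 0.473

0.473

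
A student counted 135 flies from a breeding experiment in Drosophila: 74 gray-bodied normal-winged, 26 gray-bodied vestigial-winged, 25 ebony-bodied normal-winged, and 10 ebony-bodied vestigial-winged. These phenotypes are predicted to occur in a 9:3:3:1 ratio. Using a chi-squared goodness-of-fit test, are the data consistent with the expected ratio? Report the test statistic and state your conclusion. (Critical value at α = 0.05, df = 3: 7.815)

Total ratio parts = 16. Expected numbers out of 135:
  gray-bodied normal-winged: 135 × 9/16 = 75.9375
  gray-bodied vestigial-winged: 135 × 3/16 = 25.3125
  ebony-bodied normal-winged: 135 × 3/16 = 25.3125
  ebony-bodied vestigial-winged: 135 × 1/16 = 8.4375
χ² = Σ (O − E)² / E
  gray-bodied normal-winged: (74 − 75.9375)² / 75.9375 = 0.0494
  gray-bodied vestigial-winged: (26 − 25.3125)² / 25.3125 = 0.0187
  ebony-bodied normal-winged: (25 − 25.3125)² / 25.3125 = 0.0039
  ebony-bodied vestigial-winged: (10 − 8.4375)² / 8.4375 = 0.2894
χ² = 0.0494 + 0.0187 + 0.0039 + 0.2894 = 0.3614 ≈ 0.361
Degrees of freedom = 4 − 1 = 3; critical value at α = 0.05 is 7.815.
Since 0.361 < 7.815, we fail to reject the null hypothesis — the data are consistent with the 9:3:3:1 ratio.

0.361; consistent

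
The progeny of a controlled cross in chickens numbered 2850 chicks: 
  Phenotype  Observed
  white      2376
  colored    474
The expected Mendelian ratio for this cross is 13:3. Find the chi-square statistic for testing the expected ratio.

Expected counts for N = 2850 under a 13:3 ratio (total parts = 16):
  white: 2850 × 13/16 = 2315.625
  colored: 2850 × 3/16 = 534.375
χ² = Σ (O − E)² / E
  white: (2376 − 2315.625)² / 2315.625 = 1.5741
  colored: (474 − 534.375)² / 534.375 = 6.8213
χ² = 1.5741 + 6.8213 = 8.3954 ≈ 8.395

8.395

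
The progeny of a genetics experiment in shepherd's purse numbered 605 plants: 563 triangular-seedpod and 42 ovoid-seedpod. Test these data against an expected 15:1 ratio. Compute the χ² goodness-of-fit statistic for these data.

Under the 15:1 hypothesis (Σ ratio = 16, N = 605):
  triangular-seedpod: 605 × 15/16 = 567.1875
  ovoid-seedpod: 605 × 1/16 = 37.8125
χ² = Σ (O − E)² / E
  triangular-seedpod: (563 − 567.1875)² / 567.1875 = 0.0309
  ovoid-seedpod: (42 − 37.8125)² / 37.8125 = 0.4637
χ² = 0.0309 + 0.4637 = 0.4946 ≈ 0.495

0.495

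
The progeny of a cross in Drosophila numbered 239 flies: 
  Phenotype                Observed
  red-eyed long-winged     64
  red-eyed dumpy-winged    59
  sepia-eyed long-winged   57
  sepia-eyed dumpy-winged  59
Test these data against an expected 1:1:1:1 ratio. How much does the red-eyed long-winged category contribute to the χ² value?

Total ratio parts = 4. Expected numbers out of 239:
  red-eyed long-winged: 239 × 1/4 = 59.75
  red-eyed dumpy-winged: 239 × 1/4 = 59.75
  sepia-eyed long-winged: 239 × 1/4 = 59.75
  sepia-eyed dumpy-winged: 239 × 1/4 = 59.75
Contribution of red-eyed long-winged: (64 − 59.75)² / 59.75 = 0.3023

0.302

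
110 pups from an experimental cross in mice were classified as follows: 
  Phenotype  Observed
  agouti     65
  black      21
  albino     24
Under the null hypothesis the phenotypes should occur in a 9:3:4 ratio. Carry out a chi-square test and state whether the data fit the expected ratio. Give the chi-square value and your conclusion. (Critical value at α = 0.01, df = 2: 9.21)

Total ratio parts = 16. Expected numbers out of 110:
  agouti: 110 × 9/16 = 61.875
  black: 110 × 3/16 = 20.625
  albino: 110 × 4/16 = 27.5
χ² = Σ (O − E)² / E
  agouti: (65 − 61.875)² / 61.875 = 0.1578
  black: (21 − 20.625)² / 20.625 = 0.0068
  albino: (24 − 27.5)² / 27.5 = 0.4455
χ² = 0.1578 + 0.0068 + 0.4455 = 0.6101 ≈ 0.610
Degrees of freedom = 3 − 1 = 2; critical value at α = 0.01 is 9.21.
Since 0.610 < 9.21, we fail to reject the null hypothesis — the data are consistent with the 9:3:4 ratio.

0.610; consistent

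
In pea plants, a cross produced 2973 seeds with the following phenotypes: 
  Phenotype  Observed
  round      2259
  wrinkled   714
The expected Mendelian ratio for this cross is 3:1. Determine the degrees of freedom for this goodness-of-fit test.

A goodness-of-fit test with 2 phenotype classes has df = 2 − 1 = 1.

1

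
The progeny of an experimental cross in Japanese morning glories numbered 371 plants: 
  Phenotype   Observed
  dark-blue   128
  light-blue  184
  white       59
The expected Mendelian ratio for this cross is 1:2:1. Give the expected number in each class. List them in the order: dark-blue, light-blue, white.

92.75, 185.5, 92.75

Total ratio parts = 4. Expected numbers out of 371:
  dark-blue: 371 × 1/4 = 92.75
  light-blue: 371 × 2/4 = 185.5
  white: 371 × 1/4 = 92.75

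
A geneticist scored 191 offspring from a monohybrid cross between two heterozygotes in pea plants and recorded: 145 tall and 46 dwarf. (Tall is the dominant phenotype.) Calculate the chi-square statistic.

For a monohybrid cross between heterozygotes with complete dominance, the expected phenotypic ratio is 3:1.
Total ratio parts = 4. Expected numbers out of 191:
  tall: 191 × 3/4 = 143.25
  dwarf: 191 × 1/4 = 47.75
χ² = Σ (O − E)² / E
  tall: (145 − 143.25)² / 143.25 = 0.0214
  dwarf: (46 − 47.75)² / 47.75 = 0.0641
χ² = 0.0214 + 0.0641 = 0.0855 ≈ 0.086

0.086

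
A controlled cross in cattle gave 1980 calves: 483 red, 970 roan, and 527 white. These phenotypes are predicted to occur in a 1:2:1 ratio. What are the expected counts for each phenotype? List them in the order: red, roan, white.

495, 990, 495

The 1:2:1 ratio has 4 parts, so with N = 1980 the expected counts are:
  red: 1980 × 1/4 = 495
  roan: 1980 × 2/4 = 990
  white: 1980 × 1/4 = 495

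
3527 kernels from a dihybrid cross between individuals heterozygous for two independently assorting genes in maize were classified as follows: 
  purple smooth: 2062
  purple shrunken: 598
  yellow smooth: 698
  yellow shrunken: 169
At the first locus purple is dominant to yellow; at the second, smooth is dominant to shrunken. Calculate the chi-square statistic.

A dihybrid F₂ with independent assortment and complete dominance at both loci gives a 9:3:3:1 phenotypic ratio.
Expected counts for N = 3527 under a 9:3:3:1 ratio (total parts = 16):
  purple smooth: 3527 × 9/16 = 1983.9375
  purple shrunken: 3527 × 3/16 = 661.3125
  yellow smooth: 3527 × 3/16 = 661.3125
  yellow shrunken: 3527 × 1/16 = 220.4375
χ² = Σ (O − E)² / E
  purple smooth: (2062 − 1983.9375)² / 1983.9375 = 3.0715
  purple shrunken: (598 − 661.3125)² / 661.3125 = 6.0614
  yellow smooth: (698 − 661.3125)² / 661.3125 = 2.0353
  yellow shrunken: (169 − 220.4375)² / 220.4375 = 12.0026
χ² = 3.0715 + 6.0614 + 2.0353 + 12.0026 = 23.1708 ≈ 23.171

23.171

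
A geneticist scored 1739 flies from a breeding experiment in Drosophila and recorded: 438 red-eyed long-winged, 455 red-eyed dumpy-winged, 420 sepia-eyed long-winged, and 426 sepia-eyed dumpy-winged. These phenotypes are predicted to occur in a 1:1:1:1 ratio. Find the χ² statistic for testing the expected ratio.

Total ratio parts = 4. Expected numbers out of 1739:
  red-eyed long-winged: 1739 × 1/4 = 434.75
  red-eyed dumpy-winged: 1739 × 1/4 = 434.75
  sepia-eyed long-winged: 1739 × 1/4 = 434.75
  sepia-eyed dumpy-winged: 1739 × 1/4 = 434.75
χ² = Σ (O − E)² / E
  red-eyed long-winged: (438 − 434.75)² / 434.75 = 0.0243
  red-eyed dumpy-winged: (455 − 434.75)² / 434.75 = 0.9432
  sepia-eyed long-winged: (420 − 434.75)² / 434.75 = 0.5004
  sepia-eyed dumpy-winged: (426 − 434.75)² / 434.75 = 0.1761
χ² = 0.0243 + 0.9432 + 0.5004 + 0.1761 = 1.644

1.644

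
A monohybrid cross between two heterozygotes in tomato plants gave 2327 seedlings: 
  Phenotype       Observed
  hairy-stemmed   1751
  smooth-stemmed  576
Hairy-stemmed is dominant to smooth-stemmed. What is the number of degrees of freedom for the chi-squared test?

1

For a monohybrid cross between heterozygotes with complete dominance, the expected phenotypic ratio is 3:1.
A goodness-of-fit test with 2 phenotype classes has df = 2 − 1 = 1.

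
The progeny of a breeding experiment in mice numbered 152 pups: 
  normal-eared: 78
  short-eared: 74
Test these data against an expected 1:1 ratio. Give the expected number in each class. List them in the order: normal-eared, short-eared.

Under the 1:1 hypothesis (Σ ratio = 2, N = 152):
  normal-eared: 152 × 1/2 = 76
  short-eared: 152 × 1/2 = 76

76, 76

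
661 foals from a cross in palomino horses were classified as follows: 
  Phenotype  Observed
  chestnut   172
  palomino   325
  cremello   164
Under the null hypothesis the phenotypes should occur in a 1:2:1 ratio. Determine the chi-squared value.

0.377

Total ratio parts = 4. Expected numbers out of 661:
  chestnut: 661 × 1/4 = 165.25
  palomino: 661 × 2/4 = 330.5
  cremello: 661 × 1/4 = 165.25
χ² = Σ (O − E)² / E
  chestnut: (172 − 165.25)² / 165.25 = 0.2757
  palomino: (325 − 330.5)² / 330.5 = 0.0915
  cremello: (164 − 165.25)² / 165.25 = 0.0095
χ² = 0.2757 + 0.0915 + 0.0095 = 0.3767 ≈ 0.377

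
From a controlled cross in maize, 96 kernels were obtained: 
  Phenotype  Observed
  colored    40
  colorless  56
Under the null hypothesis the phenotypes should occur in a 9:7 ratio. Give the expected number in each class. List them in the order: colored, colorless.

54, 42

Total ratio parts = 16. Expected numbers out of 96:
  colored: 96 × 9/16 = 54
  colorless: 96 × 7/16 = 42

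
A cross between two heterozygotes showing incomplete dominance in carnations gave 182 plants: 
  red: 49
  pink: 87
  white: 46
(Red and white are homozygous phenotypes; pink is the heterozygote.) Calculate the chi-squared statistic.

0.451

With incomplete dominance, a heterozygote × heterozygote cross gives a 1:2:1 phenotypic ratio.
Total ratio parts = 4. Expected numbers out of 182:
  red: 182 × 1/4 = 45.5
  pink: 182 × 2/4 = 91
  white: 182 × 1/4 = 45.5
χ² = Σ (O − E)² / E
  red: (49 − 45.5)² / 45.5 = 0.2692
  pink: (87 − 91)² / 91 = 0.1758
  white: (46 − 45.5)² / 45.5 = 0.0055
χ² = 0.2692 + 0.1758 + 0.0055 = 0.4505 ≈ 0.451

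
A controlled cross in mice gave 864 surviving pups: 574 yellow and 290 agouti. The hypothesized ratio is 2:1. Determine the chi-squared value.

Under the 2:1 hypothesis (Σ ratio = 3, N = 864):
  yellow: 864 × 2/3 = 576
  agouti: 864 × 1/3 = 288
χ² = Σ (O − E)² / E
  yellow: (574 − 576)² / 576 = 0.0069
  agouti: (290 − 288)² / 288 = 0.0139
χ² = 0.0069 + 0.0139 = 0.0208 ≈ 0.021

0.021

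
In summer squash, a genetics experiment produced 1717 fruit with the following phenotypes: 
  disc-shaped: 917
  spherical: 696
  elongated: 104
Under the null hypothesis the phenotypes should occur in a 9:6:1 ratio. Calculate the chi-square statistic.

6.789

Total ratio parts = 16. Expected numbers out of 1717:
  disc-shaped: 1717 × 9/16 = 965.8125
  spherical: 1717 × 6/16 = 643.875
  elongated: 1717 × 1/16 = 107.3125
χ² = Σ (O − E)² / E
  disc-shaped: (917 − 965.8125)² / 965.8125 = 2.4670
  spherical: (696 − 643.875)² / 643.875 = 4.2198
  elongated: (104 − 107.3125)² / 107.3125 = 0.1022
χ² = 2.4670 + 4.2198 + 0.1022 = 6.789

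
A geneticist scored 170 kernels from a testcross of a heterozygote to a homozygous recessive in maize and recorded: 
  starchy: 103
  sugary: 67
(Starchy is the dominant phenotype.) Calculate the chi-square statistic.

7.624

A testcross of a heterozygote (Aa × aa) gives a 1:1 phenotypic ratio.
The 1:1 ratio has 2 parts, so with N = 170 the expected counts are:
  starchy: 170 × 1/2 = 85
  sugary: 170 × 1/2 = 85
χ² = Σ (O − E)² / E
  starchy: (103 − 85)² / 85 = 3.8118
  sugary: (67 − 85)² / 85 = 3.8118
χ² = 3.8118 + 3.8118 = 7.6236 ≈ 7.624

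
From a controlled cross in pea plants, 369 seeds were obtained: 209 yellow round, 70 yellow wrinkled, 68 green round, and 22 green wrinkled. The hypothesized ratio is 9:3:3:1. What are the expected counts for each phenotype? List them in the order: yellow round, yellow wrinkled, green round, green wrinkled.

207.5625, 69.1875, 69.1875, 23.0625

The 9:3:3:1 ratio has 16 parts, so with N = 369 the expected counts are:
  yellow round: 369 × 9/16 = 207.5625
  yellow wrinkled: 369 × 3/16 = 69.1875
  green round: 369 × 3/16 = 69.1875
  green wrinkled: 369 × 1/16 = 23.0625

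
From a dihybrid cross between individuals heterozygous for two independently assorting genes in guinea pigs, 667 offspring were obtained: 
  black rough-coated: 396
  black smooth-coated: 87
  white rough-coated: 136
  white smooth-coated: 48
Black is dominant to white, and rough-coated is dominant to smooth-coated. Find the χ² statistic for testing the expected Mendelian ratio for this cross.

A dihybrid F₂ with independent assortment and complete dominance at both loci gives a 9:3:3:1 phenotypic ratio.
Total ratio parts = 16. Expected numbers out of 667:
  black rough-coated: 667 × 9/16 = 375.1875
  black smooth-coated: 667 × 3/16 = 125.0625
  white rough-coated: 667 × 3/16 = 125.0625
  white smooth-coated: 667 × 1/16 = 41.6875
χ² = Σ (O − E)² / E
  black rough-coated: (396 − 375.1875)² / 375.1875 = 1.1545
  black smooth-coated: (87 − 125.0625)² / 125.0625 = 11.5842
  white rough-coated: (136 − 125.0625)² / 125.0625 = 0.9566
  white smooth-coated: (48 − 41.6875)² / 41.6875 = 0.9559
χ² = 1.1545 + 11.5842 + 0.9566 + 0.9559 = 14.6512 ≈ 14.651

14.651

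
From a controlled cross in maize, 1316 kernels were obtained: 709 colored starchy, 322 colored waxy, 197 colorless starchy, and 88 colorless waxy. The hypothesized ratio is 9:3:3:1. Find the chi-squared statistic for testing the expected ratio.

34.700

Under the 9:3:3:1 hypothesis (Σ ratio = 16, N = 1316):
  colored starchy: 1316 × 9/16 = 740.25
  colored waxy: 1316 × 3/16 = 246.75
  colorless starchy: 1316 × 3/16 = 246.75
  colorless waxy: 1316 × 1/16 = 82.25
χ² = Σ (O − E)² / E
  colored starchy: (709 − 740.25)² / 740.25 = 1.3192
  colored waxy: (322 − 246.75)² / 246.75 = 22.9486
  colorless starchy: (197 − 246.75)² / 246.75 = 10.0306
  colorless waxy: (88 − 82.25)² / 82.25 = 0.4020
χ² = 1.3192 + 22.9486 + 10.0306 + 0.4020 = 34.7004 ≈ 34.700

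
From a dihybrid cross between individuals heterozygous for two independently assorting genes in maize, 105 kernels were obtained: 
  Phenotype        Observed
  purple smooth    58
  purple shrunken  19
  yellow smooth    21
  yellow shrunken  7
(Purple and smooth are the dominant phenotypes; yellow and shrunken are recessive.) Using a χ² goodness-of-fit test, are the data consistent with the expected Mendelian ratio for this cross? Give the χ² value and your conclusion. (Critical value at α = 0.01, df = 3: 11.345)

A dihybrid F₂ with independent assortment and complete dominance at both loci gives a 9:3:3:1 phenotypic ratio.
Under the 9:3:3:1 hypothesis (Σ ratio = 16, N = 105):
  purple smooth: 105 × 9/16 = 59.0625
  purple shrunken: 105 × 3/16 = 19.6875
  yellow smooth: 105 × 3/16 = 19.6875
  yellow shrunken: 105 × 1/16 = 6.5625
χ² = Σ (O − E)² / E
  purple smooth: (58 − 59.0625)² / 59.0625 = 0.0191
  purple shrunken: (19 − 19.6875)² / 19.6875 = 0.0240
  yellow smooth: (21 − 19.6875)² / 19.6875 = 0.0875
  yellow shrunken: (7 − 6.5625)² / 6.5625 = 0.0292
χ² = 0.0191 + 0.0240 + 0.0875 + 0.0292 = 0.1598 ≈ 0.160
Degrees of freedom = 4 − 1 = 3; critical value at α = 0.01 is 11.345.
Since 0.160 < 11.345, we fail to reject the null hypothesis — the data are consistent with the 9:3:3:1 ratio.

0.160; consistent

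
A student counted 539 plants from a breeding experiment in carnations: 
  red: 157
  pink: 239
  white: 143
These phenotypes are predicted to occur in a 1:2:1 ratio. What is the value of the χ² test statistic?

Total ratio parts = 4. Expected numbers out of 539:
  red: 539 × 1/4 = 134.75
  pink: 539 × 2/4 = 269.5
  white: 539 × 1/4 = 134.75
χ² = Σ (O − E)² / E
  red: (157 − 134.75)² / 134.75 = 3.6739
  pink: (239 − 269.5)² / 269.5 = 3.4518
  white: (143 − 134.75)² / 134.75 = 0.5051
χ² = 3.6739 + 3.4518 + 0.5051 = 7.6308 ≈ 7.631

7.631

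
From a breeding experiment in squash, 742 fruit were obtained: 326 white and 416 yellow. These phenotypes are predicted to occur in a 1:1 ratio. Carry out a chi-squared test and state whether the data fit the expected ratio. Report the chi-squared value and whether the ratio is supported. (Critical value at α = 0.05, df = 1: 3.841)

10.916; not consistent

Under the 1:1 hypothesis (Σ ratio = 2, N = 742):
  white: 742 × 1/2 = 371
  yellow: 742 × 1/2 = 371
χ² = Σ (O − E)² / E
  white: (326 − 371)² / 371 = 5.4582
  yellow: (416 − 371)² / 371 = 5.4582
χ² = 5.4582 + 5.4582 = 10.9164 ≈ 10.916
Degrees of freedom = 2 − 1 = 1; critical value at α = 0.05 is 3.841.
Since 10.916 > 3.841, we reject the null hypothesis — the data do not fit the 1:1 ratio.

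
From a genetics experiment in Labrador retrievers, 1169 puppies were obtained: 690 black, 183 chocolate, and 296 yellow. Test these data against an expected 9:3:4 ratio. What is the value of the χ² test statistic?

Total ratio parts = 16. Expected numbers out of 1169:
  black: 1169 × 9/16 = 657.5625
  chocolate: 1169 × 3/16 = 219.1875
  yellow: 1169 × 4/16 = 292.25
χ² = Σ (O − E)² / E
  black: (690 − 657.5625)² / 657.5625 = 1.6001
  chocolate: (183 − 219.1875)² / 219.1875 = 5.9745
  yellow: (296 − 292.25)² / 292.25 = 0.0481
χ² = 1.6001 + 5.9745 + 0.0481 = 7.6227 ≈ 7.623

7.623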